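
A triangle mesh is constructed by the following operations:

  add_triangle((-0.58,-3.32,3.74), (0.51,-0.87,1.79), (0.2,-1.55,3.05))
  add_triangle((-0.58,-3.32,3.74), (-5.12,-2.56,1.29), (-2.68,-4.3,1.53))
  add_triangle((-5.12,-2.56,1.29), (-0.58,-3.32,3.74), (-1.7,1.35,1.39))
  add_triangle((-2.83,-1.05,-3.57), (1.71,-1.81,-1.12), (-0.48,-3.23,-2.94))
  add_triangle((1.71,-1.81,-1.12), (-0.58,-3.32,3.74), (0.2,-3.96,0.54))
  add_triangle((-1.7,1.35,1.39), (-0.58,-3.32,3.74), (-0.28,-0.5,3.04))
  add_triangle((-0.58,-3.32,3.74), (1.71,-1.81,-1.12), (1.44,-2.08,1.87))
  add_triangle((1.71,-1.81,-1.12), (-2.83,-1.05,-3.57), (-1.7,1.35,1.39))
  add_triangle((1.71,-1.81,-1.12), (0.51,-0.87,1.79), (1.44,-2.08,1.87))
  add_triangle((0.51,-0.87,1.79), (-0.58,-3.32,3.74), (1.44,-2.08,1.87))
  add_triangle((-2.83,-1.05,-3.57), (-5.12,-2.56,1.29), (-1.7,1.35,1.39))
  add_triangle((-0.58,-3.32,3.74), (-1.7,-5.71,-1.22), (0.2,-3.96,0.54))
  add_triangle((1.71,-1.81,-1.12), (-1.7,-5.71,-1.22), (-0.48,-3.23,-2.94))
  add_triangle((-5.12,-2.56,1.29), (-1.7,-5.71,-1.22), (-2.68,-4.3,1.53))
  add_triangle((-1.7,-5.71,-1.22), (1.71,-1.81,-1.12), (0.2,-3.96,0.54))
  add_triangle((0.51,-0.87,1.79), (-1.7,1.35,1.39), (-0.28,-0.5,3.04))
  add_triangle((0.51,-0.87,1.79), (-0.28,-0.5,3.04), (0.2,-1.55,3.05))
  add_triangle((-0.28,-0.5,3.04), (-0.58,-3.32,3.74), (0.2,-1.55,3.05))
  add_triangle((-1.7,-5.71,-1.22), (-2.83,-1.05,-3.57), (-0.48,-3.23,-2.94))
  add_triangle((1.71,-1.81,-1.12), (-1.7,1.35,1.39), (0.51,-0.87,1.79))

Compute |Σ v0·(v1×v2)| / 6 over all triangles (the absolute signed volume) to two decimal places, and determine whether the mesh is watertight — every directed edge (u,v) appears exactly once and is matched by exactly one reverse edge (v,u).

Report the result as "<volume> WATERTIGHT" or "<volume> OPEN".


Per-triangle v0·(v1×v2)/6:
  t1: +0.2666
  t2: +6.8675
  t3: +9.2334
  t4: +2.0258
  t5: +2.8372
  t6: +2.3427
  t7: +2.6218
  t8: -1.0135
  t9: +0.0717
  t10: +0.9815
  t11: +8.3402
  t12: +5.3003
  t13: +4.4790
  t14: +7.7083
  t15: +3.9288
  t16: +0.0813
  t17: +0.2182
  t18: +0.7842
  t19: +6.9236
  t20: -0.2460
Σ = +63.7528 → |volume| = 63.75

Directed edges: 60 total; 6 unmatched, e.g. (-2.68,-4.3,1.53)→(-0.58,-3.32,3.74) → open.

63.75 OPEN


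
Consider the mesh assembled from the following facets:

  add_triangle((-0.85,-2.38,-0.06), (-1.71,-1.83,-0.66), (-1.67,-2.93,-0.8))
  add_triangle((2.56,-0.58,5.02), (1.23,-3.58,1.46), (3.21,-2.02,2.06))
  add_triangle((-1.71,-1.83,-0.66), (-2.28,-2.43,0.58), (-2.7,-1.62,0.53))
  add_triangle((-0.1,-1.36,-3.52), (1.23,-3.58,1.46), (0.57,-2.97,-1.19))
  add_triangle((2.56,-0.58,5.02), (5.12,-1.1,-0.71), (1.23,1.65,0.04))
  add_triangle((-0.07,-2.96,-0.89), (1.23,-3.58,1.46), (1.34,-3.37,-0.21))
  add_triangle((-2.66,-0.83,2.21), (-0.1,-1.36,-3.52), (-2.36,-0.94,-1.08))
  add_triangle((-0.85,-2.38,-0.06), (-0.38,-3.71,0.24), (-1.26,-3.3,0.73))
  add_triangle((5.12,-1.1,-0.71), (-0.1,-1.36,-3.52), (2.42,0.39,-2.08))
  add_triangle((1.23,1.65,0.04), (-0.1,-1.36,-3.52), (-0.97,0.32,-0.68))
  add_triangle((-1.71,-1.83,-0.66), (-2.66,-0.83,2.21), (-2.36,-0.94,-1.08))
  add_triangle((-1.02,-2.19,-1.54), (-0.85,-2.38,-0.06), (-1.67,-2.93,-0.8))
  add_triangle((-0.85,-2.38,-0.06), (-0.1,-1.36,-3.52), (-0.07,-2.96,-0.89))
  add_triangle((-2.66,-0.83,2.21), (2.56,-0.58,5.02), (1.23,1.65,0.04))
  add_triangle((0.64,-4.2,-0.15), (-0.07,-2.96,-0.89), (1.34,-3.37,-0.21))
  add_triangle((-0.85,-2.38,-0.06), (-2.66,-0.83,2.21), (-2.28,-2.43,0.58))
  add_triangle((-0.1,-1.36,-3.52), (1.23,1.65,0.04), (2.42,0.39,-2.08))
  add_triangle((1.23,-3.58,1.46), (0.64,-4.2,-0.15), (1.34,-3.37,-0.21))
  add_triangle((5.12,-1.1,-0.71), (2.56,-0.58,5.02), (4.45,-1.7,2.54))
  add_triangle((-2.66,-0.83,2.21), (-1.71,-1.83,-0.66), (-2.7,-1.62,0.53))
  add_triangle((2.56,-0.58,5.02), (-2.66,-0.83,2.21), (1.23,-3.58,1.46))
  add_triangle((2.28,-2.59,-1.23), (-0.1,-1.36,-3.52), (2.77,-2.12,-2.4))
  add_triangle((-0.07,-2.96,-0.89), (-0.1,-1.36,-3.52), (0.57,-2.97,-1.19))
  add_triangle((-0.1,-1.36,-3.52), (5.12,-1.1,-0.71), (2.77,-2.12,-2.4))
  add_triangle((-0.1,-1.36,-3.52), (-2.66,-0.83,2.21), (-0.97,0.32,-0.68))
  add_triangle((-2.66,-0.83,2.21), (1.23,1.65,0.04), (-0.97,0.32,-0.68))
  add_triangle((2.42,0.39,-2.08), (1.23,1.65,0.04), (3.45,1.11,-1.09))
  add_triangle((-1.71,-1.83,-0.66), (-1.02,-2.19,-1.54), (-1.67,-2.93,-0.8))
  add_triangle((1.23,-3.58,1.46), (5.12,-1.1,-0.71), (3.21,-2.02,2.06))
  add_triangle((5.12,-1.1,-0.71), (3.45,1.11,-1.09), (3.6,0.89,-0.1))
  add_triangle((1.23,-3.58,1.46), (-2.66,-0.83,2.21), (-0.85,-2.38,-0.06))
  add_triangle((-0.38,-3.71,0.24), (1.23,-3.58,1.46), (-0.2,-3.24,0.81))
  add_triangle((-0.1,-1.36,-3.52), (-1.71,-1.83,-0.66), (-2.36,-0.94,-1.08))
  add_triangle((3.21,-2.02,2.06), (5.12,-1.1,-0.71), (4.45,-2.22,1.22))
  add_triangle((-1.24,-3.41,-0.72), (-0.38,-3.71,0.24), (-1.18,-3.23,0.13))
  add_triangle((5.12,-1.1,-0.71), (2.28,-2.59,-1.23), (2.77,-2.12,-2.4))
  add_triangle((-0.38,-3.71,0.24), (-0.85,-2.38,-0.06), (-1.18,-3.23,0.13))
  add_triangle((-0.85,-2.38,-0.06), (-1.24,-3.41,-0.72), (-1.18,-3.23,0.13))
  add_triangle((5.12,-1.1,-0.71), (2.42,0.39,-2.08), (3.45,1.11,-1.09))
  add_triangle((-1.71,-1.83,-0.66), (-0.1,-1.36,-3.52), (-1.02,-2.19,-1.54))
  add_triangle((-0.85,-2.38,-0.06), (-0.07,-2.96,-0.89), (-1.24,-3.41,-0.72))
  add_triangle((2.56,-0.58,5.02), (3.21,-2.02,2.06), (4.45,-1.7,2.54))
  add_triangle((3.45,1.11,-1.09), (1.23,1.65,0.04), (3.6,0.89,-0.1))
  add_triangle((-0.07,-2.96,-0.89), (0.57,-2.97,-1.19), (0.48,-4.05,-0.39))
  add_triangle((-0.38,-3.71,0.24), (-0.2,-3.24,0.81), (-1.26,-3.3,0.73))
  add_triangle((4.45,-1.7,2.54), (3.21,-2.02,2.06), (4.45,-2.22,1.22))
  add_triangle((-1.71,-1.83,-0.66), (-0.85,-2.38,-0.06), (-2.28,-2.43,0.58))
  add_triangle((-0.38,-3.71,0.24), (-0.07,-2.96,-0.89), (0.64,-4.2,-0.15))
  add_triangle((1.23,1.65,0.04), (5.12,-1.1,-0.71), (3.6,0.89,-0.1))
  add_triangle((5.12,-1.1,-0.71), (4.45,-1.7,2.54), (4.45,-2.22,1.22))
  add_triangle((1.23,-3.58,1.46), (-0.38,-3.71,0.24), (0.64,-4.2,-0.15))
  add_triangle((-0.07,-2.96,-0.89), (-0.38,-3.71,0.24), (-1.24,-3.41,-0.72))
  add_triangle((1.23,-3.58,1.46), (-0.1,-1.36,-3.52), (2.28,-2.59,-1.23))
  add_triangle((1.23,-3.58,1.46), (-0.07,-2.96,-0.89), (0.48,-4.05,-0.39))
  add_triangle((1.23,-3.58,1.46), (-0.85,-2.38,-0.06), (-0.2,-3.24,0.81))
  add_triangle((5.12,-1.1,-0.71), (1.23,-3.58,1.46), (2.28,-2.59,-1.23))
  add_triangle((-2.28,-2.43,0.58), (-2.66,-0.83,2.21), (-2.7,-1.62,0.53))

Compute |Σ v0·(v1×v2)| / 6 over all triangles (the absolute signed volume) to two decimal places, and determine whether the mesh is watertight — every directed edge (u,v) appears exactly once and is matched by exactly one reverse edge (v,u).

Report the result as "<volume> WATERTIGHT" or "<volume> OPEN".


91.17 OPEN

Per-triangle v0·(v1×v2)/6:
  t1: +0.1524
  t2: +5.4397
  t3: +0.5237
  t4: +0.2823
  t5: +8.7855
  t6: -1.2555
  t7: -1.4661
  t8: +0.3156
  t9: +4.8004
  t10: +1.3317
  t11: +1.5599
  t12: +0.2988
  t13: +1.2401
  t14: +4.6610
  t15: +0.4864
  t16: +0.6484
  t17: +1.5168
  t18: +0.9616
  t19: +3.3314
  t20: -0.2675
  t21: +11.0420
  t22: +1.9014
  t23: +0.9926
  t24: +2.2219
  t25: +1.8700
  t26: +1.1273
  t27: +0.8529
  t28: +0.3247
  t29: +5.2370
  t30: +1.4988
  t31: +3.6734
  t32: +0.4926
  t33: +1.6336
  t34: -0.6164
  t35: +0.4504
  t36: +2.4236
  t37: -0.0828
  t38: -0.0085
  t39: +2.2808
  t40: +0.6805
  t41: -0.2554
  t42: +2.1622
  t43: +0.8143
  t44: +0.3458
  t45: +0.3844
  t46: +0.8649
  t47: +0.6126
  t48: +0.6549
  t49: -0.3532
  t50: +2.2389
  t51: +1.2292
  t52: +0.7313
  t53: +4.1535
  t54: +0.1836
  t55: -0.2987
  t56: +5.5078
  t57: +0.8523
Σ = +91.1707 → |volume| = 91.17

Directed edges: 171 total; 9 unmatched, e.g. (1.23,-3.58,1.46)→(0.57,-2.97,-1.19) → open.


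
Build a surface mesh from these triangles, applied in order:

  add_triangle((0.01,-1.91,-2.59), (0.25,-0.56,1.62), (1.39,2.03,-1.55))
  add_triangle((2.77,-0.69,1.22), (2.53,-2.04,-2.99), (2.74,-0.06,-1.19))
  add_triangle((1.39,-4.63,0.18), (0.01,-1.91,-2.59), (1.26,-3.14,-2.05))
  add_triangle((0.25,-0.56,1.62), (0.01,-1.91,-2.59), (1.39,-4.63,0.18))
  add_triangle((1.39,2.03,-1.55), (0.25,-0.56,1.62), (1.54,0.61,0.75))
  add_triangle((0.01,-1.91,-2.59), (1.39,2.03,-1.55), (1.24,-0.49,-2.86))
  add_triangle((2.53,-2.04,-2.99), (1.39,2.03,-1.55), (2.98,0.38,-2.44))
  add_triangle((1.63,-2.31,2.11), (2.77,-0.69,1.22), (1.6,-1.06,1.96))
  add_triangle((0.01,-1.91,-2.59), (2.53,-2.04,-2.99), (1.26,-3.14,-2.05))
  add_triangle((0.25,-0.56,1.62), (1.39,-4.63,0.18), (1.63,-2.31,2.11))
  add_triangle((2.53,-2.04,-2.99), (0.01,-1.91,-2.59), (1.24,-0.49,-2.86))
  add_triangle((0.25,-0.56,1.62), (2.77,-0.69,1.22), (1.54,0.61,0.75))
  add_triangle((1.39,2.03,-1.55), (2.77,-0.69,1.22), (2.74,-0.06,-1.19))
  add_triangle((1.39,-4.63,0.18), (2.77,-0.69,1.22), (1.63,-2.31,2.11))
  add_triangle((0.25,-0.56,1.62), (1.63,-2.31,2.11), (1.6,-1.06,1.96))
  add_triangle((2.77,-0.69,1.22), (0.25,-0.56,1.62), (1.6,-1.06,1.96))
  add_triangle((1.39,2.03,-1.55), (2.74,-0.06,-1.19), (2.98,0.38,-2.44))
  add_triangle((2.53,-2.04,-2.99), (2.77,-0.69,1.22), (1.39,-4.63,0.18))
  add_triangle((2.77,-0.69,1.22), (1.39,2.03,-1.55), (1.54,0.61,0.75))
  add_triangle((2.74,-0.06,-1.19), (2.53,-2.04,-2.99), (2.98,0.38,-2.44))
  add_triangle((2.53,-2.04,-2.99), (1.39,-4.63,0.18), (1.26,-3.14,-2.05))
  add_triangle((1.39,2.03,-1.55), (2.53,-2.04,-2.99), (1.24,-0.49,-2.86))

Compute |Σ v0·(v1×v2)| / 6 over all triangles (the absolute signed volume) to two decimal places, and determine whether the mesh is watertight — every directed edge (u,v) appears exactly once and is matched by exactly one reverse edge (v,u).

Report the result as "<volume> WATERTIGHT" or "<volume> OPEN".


Per-triangle v0·(v1×v2)/6:
  t1: -1.3993
  t2: +2.7395
  t3: +1.5967
  t4: +0.5265
  t5: +0.1922
  t6: +0.7160
  t7: +1.3285
  t8: +0.6783
  t9: +1.8593
  t10: +1.0273
  t11: +1.6727
  t12: +0.7091
  t13: +2.0079
  t14: +3.1330
  t15: +0.4190
  t16: +0.1726
  t17: +0.8857
  t18: +7.8356
  t19: +1.0705
  t20: +1.4230
  t21: +2.4625
  t22: +1.8727
Σ = +32.9294 → |volume| = 32.93

Directed edges: 66 total, each appears once with its reverse present → watertight.

32.93 WATERTIGHT


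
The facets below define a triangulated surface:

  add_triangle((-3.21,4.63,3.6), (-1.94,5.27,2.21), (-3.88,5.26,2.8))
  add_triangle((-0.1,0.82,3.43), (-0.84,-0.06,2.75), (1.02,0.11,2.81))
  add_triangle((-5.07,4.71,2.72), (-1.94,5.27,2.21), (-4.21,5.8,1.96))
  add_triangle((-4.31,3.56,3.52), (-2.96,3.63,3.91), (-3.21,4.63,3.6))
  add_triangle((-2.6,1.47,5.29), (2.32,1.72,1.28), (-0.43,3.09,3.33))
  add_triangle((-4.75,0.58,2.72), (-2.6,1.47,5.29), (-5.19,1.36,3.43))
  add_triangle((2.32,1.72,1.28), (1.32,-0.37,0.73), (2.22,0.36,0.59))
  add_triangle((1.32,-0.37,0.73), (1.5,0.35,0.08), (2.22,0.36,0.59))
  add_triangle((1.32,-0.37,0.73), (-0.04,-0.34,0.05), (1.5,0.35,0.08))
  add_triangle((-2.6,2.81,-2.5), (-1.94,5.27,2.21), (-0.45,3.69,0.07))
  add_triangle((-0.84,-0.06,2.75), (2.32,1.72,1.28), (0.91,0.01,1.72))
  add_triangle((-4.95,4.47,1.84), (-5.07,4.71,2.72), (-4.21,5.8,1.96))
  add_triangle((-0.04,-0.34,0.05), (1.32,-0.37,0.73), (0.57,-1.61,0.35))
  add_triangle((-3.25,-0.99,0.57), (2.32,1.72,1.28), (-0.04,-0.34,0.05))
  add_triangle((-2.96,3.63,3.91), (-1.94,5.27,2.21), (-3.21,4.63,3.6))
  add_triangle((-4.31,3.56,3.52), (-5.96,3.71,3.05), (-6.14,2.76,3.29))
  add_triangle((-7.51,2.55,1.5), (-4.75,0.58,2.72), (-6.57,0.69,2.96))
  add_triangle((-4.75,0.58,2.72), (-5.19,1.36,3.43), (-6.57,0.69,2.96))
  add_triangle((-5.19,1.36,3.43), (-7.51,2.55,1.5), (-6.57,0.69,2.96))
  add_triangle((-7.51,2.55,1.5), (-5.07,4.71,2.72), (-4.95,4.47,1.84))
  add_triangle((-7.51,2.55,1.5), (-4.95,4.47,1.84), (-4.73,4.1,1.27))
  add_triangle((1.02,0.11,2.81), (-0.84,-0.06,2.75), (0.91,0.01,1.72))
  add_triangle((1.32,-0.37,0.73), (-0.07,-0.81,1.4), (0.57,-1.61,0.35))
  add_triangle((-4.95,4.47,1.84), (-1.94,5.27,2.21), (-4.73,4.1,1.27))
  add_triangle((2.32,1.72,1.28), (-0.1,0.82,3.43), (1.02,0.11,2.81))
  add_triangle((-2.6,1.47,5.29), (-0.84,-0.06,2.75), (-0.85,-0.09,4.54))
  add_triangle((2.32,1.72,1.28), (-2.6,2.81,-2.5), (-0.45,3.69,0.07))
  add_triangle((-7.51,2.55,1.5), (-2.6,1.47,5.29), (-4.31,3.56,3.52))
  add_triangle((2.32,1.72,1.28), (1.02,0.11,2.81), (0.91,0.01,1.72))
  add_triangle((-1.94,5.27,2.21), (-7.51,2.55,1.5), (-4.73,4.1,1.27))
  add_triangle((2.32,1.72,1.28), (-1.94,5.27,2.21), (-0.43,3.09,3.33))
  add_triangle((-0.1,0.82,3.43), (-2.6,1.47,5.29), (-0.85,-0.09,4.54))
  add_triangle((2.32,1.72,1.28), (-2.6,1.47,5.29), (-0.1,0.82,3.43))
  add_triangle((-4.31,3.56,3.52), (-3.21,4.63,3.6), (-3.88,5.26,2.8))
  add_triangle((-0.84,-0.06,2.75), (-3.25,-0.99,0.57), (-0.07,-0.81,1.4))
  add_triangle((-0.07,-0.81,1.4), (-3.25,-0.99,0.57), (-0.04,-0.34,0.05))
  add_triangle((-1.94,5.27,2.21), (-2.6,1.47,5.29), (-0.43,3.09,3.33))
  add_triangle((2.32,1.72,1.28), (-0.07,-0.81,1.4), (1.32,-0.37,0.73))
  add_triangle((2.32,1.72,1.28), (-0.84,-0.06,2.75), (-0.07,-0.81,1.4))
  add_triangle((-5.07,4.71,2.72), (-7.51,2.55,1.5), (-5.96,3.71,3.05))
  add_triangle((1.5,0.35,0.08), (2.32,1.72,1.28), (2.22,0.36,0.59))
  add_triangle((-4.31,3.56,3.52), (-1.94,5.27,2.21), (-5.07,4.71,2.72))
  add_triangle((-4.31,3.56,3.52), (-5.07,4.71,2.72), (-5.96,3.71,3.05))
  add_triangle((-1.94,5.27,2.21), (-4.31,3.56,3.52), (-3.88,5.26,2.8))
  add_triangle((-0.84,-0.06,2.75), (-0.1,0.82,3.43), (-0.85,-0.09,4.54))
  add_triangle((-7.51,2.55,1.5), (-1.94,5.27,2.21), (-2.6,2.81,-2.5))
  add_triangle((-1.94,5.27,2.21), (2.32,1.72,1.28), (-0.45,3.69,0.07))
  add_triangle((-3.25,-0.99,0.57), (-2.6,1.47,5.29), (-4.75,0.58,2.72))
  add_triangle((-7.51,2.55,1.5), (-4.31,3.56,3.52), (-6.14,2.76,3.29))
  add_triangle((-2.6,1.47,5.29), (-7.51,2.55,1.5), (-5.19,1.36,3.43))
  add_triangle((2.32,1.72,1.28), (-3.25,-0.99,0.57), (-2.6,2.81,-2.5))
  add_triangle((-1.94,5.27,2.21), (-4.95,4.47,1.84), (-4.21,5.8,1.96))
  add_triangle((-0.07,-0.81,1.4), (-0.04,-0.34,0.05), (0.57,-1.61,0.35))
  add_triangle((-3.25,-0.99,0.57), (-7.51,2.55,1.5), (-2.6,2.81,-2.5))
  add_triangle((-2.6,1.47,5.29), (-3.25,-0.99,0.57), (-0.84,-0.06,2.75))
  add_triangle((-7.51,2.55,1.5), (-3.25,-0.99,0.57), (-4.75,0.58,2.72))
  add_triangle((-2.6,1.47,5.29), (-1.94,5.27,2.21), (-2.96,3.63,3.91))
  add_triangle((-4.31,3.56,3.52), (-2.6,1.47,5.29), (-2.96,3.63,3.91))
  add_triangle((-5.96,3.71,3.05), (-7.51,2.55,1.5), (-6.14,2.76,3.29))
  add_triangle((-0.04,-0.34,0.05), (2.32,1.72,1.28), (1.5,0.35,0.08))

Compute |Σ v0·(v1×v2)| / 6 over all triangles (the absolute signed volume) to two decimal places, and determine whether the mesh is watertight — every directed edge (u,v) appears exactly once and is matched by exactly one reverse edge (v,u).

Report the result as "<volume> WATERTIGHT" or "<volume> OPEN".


Per-triangle v0·(v1×v2)/6:
  t1: +2.0454
  t2: +0.6960
  t3: +2.7413
  t4: +1.2885
  t5: +4.1769
  t6: +1.7676
  t7: +0.3319
  t8: +0.0539
  t9: +0.0457
  t10: +4.9664
  t11: -1.0909
  t12: +1.3343
  t13: -0.0203
  t14: -0.3231
  t15: +0.7925
  t16: +1.5155
  t17: -1.2859
  t18: +0.4205
  t19: +3.7863
  t20: +2.7763
  t21: +1.5219
  t22: +0.0718
  t23: +0.4527
  t24: +1.2066
  t25: +1.6478
  t26: +0.3941
  t27: +2.2408
  t28: +10.5648
  t29: +0.2732
  t30: -3.8118
  t31: +4.9292
  t32: +1.7276
  t33: +2.2537
  t34: +1.9686
  t35: +1.2591
  t36: +0.2281
  t37: +6.5828
  t38: +0.7497
  t39: +1.2550
  t40: +3.3523
  t41: +0.1846
  t42: +3.9776
  t43: +1.9196
  t44: -1.8952
  t45: -0.2162
  t46: +21.8230
  t47: +4.2780
  t48: +2.9954
  t49: -3.1681
  t50: +4.1610
  t51: -4.9137
  t52: -1.3078
  t53: +0.0550
  t54: +8.1027
  t55: +2.6760
  t56: +4.7437
  t57: +2.3473
  t58: +3.4221
  t59: +2.7841
  t60: -0.1109
Σ = +116.7447 → |volume| = 116.74

Directed edges: 180 total, each appears once with its reverse present → watertight.

116.74 WATERTIGHT


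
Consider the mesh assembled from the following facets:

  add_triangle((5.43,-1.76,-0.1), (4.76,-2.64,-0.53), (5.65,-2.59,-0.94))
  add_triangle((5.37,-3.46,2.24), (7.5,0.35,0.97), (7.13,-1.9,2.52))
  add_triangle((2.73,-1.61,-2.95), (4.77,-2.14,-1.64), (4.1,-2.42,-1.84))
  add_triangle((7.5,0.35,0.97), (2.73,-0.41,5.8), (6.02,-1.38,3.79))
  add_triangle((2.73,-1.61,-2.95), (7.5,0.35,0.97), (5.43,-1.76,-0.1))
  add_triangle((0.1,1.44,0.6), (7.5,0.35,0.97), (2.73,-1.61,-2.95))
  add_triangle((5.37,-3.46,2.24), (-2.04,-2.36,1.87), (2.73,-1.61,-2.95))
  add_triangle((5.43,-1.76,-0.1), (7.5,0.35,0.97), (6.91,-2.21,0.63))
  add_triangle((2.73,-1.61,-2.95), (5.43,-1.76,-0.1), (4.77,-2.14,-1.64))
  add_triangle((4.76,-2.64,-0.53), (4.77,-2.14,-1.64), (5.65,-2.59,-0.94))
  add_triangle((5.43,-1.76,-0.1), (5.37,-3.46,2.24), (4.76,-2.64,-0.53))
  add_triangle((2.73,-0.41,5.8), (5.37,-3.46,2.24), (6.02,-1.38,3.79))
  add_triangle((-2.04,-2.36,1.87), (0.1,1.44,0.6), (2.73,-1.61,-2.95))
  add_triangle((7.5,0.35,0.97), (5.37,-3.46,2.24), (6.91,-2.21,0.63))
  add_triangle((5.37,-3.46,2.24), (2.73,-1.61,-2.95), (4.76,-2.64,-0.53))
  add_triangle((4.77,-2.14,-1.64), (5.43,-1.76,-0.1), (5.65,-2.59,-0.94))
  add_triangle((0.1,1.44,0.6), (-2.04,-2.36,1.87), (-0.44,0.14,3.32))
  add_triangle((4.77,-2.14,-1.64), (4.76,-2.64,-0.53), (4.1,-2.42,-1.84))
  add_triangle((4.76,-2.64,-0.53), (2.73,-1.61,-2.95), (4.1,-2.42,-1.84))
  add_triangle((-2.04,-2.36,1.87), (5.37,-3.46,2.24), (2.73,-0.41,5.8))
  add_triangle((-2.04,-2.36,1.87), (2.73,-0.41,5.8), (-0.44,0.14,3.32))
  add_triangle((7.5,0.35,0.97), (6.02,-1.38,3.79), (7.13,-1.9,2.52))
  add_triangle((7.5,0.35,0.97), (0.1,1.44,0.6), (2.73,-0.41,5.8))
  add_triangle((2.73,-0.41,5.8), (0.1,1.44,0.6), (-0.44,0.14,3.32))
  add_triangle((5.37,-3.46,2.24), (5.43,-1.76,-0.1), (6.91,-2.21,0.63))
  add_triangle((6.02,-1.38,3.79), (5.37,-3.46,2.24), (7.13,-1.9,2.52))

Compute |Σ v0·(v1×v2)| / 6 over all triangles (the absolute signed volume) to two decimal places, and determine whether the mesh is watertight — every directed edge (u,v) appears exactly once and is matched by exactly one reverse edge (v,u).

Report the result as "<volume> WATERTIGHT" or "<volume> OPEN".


108.74 WATERTIGHT

Per-triangle v0·(v1×v2)/6:
  t1: +0.5263
  t2: +3.0979
  t3: +0.7966
  t4: +9.2858
  t5: +6.5707
  t6: +4.6513
  t7: +13.0835
  t8: +1.8760
  t9: +0.5400
  t10: +0.3535
  t11: +3.0107
  t12: +8.8805
  t13: -0.9198
  t14: +6.1154
  t15: +1.2270
  t16: +0.6164
  t17: +1.1606
  t18: +0.6834
  t19: -0.2013
  t20: +18.6141
  t21: +5.3706
  t22: +5.0872
  t23: +10.1670
  t24: +2.8038
  t25: +1.2412
  t26: +4.0992
Σ = +108.7376 → |volume| = 108.74

Directed edges: 78 total, each appears once with its reverse present → watertight.


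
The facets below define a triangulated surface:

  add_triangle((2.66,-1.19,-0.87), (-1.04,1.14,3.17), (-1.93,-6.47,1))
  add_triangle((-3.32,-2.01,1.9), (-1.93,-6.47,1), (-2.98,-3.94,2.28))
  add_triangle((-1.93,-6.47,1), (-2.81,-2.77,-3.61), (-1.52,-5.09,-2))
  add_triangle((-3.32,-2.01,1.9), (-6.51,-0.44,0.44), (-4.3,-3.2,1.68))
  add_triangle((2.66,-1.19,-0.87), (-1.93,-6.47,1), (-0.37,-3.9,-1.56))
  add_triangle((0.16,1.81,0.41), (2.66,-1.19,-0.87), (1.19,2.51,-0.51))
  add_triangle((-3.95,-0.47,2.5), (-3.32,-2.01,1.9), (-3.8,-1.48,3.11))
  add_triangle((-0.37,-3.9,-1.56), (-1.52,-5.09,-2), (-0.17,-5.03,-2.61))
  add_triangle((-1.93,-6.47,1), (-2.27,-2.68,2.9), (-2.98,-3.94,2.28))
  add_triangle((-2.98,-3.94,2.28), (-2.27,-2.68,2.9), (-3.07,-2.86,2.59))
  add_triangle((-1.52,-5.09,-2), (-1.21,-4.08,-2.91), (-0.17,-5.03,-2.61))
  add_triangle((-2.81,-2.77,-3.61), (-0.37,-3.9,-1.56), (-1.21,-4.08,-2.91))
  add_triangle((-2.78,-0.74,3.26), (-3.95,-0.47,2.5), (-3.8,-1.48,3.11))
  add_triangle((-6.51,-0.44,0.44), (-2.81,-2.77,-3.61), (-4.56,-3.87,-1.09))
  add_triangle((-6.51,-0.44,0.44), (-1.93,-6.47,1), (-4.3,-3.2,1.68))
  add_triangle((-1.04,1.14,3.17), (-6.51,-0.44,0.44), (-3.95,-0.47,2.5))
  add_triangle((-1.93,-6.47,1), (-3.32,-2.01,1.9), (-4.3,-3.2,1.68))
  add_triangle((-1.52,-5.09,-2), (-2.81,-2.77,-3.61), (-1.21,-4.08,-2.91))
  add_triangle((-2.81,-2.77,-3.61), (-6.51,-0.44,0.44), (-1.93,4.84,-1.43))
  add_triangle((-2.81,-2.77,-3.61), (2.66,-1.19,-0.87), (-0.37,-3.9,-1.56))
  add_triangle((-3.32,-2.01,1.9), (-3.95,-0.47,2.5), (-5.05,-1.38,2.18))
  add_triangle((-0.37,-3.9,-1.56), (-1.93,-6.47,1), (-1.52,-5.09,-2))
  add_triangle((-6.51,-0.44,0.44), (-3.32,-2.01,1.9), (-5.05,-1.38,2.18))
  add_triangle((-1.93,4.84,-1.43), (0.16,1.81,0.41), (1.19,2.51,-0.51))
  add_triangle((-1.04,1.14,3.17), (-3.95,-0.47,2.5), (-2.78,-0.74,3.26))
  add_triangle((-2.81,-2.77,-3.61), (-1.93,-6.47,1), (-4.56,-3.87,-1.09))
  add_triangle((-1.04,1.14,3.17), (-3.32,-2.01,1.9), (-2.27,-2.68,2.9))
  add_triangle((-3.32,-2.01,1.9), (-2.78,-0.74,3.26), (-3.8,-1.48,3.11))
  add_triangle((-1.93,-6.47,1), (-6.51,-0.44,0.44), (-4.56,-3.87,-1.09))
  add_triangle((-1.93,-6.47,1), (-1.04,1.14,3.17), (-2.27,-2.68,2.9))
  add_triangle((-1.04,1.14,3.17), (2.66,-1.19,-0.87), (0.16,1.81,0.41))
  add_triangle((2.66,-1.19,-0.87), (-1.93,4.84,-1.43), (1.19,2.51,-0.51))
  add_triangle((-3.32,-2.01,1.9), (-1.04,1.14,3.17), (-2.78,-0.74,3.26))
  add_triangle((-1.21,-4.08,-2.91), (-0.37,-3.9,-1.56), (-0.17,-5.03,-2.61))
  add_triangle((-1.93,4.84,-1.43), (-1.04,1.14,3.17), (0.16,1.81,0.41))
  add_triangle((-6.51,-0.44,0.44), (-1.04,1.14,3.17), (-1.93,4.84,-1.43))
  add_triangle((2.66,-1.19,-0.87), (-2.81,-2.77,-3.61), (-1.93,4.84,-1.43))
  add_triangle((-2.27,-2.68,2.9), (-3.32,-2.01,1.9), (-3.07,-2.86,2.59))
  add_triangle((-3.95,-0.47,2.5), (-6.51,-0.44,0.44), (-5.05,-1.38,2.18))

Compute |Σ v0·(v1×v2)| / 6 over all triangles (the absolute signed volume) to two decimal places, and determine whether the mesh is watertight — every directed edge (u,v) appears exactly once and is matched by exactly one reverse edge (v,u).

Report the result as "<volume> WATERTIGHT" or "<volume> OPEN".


Per-triangle v0·(v1×v2)/6:
  t1: +9.3106
  t2: +1.8091
  t3: +5.9538
  t4: +2.5976
  t5: +6.1299
  t6: +0.7243
  t7: +0.8857
  t8: +0.3959
  t9: +2.1876
  t10: +0.6542
  t11: +1.4723
  t12: -0.7776
  t13: +0.8254
  t14: +10.7709
  t15: +6.8118
  t16: +3.6151
  t17: +2.2561
  t18: +2.2162
  t19: +24.8610
  t20: +5.1619
  t21: +0.9772
  t22: +2.3879
  t23: +1.6739
  t24: +1.5050
  t25: +1.9250
  t26: +11.2183
  t27: +3.4279
  t28: +0.2698
  t29: +12.9779
  t30: +1.6070
  t31: +2.2223
  t32: +2.5672
  t33: -0.2907
  t34: -0.5751
  t35: +2.9405
  t36: +18.7656
  t37: +11.6645
  t38: +0.2852
  t39: +2.1115
Σ = +165.5228 → |volume| = 165.52

Directed edges: 117 total; 3 unmatched, e.g. (-2.98,-3.94,2.28)→(-3.32,-2.01,1.9) → open.

165.52 OPEN


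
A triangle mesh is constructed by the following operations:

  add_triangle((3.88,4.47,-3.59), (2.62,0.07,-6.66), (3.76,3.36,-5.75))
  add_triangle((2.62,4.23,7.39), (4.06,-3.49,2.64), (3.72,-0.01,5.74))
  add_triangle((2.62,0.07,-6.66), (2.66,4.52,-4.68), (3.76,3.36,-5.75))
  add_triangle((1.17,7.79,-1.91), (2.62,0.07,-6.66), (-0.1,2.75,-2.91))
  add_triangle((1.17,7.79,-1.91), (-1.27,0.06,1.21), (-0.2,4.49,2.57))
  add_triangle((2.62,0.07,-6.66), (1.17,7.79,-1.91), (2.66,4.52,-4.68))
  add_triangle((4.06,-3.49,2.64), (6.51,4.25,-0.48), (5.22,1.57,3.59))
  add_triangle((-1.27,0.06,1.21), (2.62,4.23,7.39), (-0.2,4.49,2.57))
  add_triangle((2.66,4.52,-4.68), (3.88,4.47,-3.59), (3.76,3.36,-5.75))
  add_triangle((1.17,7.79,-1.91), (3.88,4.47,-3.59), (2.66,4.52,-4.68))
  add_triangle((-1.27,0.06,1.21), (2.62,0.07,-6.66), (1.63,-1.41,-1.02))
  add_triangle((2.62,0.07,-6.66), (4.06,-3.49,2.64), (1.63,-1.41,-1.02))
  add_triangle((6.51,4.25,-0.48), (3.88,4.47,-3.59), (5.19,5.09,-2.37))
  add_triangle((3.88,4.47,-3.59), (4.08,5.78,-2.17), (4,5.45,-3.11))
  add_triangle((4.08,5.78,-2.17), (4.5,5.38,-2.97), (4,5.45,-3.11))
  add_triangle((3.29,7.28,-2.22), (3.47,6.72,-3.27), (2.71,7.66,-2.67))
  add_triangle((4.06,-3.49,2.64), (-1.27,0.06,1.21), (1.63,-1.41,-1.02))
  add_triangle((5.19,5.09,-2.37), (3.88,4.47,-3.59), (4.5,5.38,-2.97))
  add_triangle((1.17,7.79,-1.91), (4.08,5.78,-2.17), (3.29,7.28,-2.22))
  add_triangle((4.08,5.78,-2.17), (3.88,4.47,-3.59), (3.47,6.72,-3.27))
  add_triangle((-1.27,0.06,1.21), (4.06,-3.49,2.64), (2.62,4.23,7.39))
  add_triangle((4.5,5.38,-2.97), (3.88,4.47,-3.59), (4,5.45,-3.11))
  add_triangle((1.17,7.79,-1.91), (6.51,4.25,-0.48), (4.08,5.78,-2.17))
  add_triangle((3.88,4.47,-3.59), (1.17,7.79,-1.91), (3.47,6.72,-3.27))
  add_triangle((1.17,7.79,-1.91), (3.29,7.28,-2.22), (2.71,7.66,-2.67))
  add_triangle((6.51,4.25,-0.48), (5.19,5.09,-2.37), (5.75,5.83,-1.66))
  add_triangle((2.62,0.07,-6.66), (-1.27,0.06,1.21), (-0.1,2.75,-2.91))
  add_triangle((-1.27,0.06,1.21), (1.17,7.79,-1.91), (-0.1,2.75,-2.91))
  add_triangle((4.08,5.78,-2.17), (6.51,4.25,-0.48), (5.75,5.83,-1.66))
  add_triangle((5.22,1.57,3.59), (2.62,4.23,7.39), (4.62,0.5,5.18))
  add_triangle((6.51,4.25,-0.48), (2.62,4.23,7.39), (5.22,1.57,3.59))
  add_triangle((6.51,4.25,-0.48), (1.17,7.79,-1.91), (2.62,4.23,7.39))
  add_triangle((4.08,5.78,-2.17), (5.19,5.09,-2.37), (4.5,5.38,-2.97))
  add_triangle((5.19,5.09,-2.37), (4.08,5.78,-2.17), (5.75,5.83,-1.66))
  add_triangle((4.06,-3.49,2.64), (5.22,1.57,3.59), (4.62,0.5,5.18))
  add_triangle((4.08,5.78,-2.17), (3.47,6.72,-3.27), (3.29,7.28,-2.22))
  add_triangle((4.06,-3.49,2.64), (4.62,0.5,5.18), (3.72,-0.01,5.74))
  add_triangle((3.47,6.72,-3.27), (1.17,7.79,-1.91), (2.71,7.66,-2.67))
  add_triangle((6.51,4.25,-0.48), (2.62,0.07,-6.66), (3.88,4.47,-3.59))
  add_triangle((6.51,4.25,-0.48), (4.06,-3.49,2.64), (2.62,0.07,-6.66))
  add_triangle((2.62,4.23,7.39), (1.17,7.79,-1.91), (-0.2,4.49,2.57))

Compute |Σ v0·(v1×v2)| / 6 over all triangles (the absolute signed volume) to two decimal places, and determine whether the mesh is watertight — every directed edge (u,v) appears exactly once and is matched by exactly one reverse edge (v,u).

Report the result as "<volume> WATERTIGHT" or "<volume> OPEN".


316.22 OPEN

Per-triangle v0·(v1×v2)/6:
  t1: +1.6682
  t2: -2.3015
  t3: +4.4346
  t4: +11.9993
  t5: +4.7055
  t6: +4.9854
  t7: +20.6214
  t8: +7.1831
  t9: +3.5319
  t10: +8.4645
  t11: +1.1529
  t12: +3.3183
  t13: +1.9238
  t14: -0.4611
  t15: +0.5798
  t16: +1.2890
  t17: +1.4642
  t18: +0.9942
  t19: -0.3328
  t20: +2.8671
  t21: +12.8994
  t22: +0.5749
  t23: +8.0828
  t24: +1.2094
  t25: +1.3775
  t26: +2.1945
  t27: +2.2962
  t28: +4.5284
  t29: -0.0311
  t30: +10.3216
  t31: +25.9874
  t32: +62.7952
  t33: +1.1512
  t34: +1.5364
  t35: +8.3260
  t36: +1.9601
  t37: +5.3550
  t38: +0.7550
  t39: +19.4714
  t40: +48.3168
  t41: +19.0257
Σ = +316.2218 → |volume| = 316.22

Directed edges: 123 total; 3 unmatched, e.g. (3.72,-0.01,5.74)→(2.62,4.23,7.39) → open.


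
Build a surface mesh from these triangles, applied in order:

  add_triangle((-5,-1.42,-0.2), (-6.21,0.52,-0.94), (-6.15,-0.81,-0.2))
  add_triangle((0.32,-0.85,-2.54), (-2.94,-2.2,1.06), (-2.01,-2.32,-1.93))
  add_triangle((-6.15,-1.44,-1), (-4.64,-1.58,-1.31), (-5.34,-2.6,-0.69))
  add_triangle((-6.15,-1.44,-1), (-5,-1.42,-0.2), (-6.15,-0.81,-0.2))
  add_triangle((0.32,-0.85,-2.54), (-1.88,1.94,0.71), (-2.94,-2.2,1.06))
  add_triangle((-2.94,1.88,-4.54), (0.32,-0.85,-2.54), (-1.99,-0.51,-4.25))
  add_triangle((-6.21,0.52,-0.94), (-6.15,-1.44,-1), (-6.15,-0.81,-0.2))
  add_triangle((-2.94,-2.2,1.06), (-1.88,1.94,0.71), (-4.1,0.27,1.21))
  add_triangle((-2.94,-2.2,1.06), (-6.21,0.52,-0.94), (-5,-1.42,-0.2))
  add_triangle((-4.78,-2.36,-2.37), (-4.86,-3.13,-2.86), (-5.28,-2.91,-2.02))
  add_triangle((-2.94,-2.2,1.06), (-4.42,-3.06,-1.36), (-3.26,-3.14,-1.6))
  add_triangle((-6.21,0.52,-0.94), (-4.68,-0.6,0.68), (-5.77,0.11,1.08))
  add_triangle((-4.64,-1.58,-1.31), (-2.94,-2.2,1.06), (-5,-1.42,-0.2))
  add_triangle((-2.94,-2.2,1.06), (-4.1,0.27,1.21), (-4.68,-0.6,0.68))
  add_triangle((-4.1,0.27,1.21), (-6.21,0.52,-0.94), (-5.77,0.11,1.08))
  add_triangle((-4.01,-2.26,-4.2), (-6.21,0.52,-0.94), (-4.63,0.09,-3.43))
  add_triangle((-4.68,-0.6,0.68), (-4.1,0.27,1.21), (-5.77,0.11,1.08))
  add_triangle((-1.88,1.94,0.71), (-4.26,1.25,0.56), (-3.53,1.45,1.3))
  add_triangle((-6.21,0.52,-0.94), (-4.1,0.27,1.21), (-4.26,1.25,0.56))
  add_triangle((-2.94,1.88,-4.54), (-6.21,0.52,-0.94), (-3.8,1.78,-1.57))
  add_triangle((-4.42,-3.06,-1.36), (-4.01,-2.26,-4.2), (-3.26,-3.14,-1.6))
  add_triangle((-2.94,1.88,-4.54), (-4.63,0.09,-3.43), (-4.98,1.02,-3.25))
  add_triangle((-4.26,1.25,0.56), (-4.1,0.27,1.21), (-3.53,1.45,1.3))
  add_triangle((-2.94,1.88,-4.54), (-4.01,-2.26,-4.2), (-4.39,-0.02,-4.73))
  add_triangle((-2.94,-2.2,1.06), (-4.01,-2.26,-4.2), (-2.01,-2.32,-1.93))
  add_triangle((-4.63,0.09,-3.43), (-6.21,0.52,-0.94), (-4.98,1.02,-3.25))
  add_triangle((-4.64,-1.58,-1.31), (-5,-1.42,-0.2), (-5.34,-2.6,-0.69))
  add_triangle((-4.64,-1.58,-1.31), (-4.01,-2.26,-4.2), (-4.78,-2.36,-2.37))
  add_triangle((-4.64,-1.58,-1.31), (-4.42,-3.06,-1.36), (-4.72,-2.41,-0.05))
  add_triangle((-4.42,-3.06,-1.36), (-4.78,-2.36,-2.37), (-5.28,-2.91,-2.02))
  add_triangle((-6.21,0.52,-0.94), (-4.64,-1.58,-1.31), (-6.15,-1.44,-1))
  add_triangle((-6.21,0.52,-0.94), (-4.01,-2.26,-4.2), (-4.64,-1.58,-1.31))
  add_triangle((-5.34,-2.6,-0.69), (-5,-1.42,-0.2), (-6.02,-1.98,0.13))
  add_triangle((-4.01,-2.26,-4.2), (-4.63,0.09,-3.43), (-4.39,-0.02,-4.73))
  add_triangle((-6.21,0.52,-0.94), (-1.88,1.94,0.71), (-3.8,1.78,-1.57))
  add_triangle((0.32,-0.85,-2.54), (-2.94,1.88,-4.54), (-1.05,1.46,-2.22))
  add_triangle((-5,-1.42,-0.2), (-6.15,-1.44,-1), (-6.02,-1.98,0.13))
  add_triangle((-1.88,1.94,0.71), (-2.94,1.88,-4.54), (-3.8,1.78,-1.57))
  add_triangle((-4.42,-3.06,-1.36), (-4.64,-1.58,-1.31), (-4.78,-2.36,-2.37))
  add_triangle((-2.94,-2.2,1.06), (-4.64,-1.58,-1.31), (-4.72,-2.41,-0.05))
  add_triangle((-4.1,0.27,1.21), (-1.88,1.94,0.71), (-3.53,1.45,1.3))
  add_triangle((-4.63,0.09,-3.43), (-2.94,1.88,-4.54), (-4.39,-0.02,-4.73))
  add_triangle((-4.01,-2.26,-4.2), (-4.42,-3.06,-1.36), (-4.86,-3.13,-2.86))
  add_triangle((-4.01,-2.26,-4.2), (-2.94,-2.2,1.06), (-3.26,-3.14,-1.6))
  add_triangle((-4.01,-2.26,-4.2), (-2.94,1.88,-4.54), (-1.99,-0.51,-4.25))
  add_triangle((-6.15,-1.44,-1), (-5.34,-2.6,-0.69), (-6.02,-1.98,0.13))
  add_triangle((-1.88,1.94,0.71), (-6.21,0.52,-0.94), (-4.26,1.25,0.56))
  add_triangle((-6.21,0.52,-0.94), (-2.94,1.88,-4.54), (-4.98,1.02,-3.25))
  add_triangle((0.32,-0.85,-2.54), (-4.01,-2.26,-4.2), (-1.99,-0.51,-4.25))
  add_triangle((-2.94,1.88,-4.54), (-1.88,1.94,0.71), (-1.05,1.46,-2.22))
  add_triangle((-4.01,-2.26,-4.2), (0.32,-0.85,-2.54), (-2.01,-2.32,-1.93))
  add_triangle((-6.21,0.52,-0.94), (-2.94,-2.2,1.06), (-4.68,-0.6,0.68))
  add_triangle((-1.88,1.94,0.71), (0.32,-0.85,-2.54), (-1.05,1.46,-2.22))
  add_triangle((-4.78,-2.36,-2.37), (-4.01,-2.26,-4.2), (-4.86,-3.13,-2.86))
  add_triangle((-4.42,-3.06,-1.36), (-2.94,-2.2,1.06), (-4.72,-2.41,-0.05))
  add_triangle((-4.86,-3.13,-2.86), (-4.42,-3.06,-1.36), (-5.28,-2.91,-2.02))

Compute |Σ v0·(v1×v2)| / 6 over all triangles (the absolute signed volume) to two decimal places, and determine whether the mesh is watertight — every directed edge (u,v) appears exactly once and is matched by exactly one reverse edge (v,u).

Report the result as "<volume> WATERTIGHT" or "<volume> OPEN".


Per-triangle v0·(v1×v2)/6:
  t1: -0.6273
  t2: +0.4478
  t3: +0.8587
  t4: +0.6002
  t5: -3.9590
  t6: +2.2779
  t7: +1.5737
  t8: +0.4925
  t9: +1.4543
  t10: +0.4567
  t11: +1.3504
  t12: +1.4691
  t13: +1.5364
  t14: +1.2662
  t15: +0.5588
  t16: +6.2252
  t17: +0.2572
  t18: +0.6879
  t19: +1.7839
  t20: +4.5134
  t21: +2.1566
  t22: +2.3006
  t23: +0.7511
  t24: +2.0838
  t25: +3.2207
  t26: +2.4724
  t27: -0.9111
  t28: +1.0315
  t29: +1.6119
  t30: -0.2173
  t31: +1.0888
  t32: +5.6880
  t33: -0.4421
  t34: +2.5662
  t35: +3.3401
  t36: +1.3617
  t37: +0.0751
  t38: +2.7045
  t39: +1.1636
  t40: -0.0158
  t41: -0.1914
  t42: +2.2707
  t43: -0.0062
  t44: -2.9453
  t45: +4.5224
  t46: +1.4298
  t47: +1.3033
  t48: +1.6654
  t49: +2.6665
  t50: +1.6125
  t51: +2.4019
  t52: +1.9701
  t53: -0.7115
  t54: +1.1867
  t55: +1.4114
  t56: +0.6810
Σ = +74.5215 → |volume| = 74.52

Directed edges: 168 total, each appears once with its reverse present → watertight.

74.52 WATERTIGHT


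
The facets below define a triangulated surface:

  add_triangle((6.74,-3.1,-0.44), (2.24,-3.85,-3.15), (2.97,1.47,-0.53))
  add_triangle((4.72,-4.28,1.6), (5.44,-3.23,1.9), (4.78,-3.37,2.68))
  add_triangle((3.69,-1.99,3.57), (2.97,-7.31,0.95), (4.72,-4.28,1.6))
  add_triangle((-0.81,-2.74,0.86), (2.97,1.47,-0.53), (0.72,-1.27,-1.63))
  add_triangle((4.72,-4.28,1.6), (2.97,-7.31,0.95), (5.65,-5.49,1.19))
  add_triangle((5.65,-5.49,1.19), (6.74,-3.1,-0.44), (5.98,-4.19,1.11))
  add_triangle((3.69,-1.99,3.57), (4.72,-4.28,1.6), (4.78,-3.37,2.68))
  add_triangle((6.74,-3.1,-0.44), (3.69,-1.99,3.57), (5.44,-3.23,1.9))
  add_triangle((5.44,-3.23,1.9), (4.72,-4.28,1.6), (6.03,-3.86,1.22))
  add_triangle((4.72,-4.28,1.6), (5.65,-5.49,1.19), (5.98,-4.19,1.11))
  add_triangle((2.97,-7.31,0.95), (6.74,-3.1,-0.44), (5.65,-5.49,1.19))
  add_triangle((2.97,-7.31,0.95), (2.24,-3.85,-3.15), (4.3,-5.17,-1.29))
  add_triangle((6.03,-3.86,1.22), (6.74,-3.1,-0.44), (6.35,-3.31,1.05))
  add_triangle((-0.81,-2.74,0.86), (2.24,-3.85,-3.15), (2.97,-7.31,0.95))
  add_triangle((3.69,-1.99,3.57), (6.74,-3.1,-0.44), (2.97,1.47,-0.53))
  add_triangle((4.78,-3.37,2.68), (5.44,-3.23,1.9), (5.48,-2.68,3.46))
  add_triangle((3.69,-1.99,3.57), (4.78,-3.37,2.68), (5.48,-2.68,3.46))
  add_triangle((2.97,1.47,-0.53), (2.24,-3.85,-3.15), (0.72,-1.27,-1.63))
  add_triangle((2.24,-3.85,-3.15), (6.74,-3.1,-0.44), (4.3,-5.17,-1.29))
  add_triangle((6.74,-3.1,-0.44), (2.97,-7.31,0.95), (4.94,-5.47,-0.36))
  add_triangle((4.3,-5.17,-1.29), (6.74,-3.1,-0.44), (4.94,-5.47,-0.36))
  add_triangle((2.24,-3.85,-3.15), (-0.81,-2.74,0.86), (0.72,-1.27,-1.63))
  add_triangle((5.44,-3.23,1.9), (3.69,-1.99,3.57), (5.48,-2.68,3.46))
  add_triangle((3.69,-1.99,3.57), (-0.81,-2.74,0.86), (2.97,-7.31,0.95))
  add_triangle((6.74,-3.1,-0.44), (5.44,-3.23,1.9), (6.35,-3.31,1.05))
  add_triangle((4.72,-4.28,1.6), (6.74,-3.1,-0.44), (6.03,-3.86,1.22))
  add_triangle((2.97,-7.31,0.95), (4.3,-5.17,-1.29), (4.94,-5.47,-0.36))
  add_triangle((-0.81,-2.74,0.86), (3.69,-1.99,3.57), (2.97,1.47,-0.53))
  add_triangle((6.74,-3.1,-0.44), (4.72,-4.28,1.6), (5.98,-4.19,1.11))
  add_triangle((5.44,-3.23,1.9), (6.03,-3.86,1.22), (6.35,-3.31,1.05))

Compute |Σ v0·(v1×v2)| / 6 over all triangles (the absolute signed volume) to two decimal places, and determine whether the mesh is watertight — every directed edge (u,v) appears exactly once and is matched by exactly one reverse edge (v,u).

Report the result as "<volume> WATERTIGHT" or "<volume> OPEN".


94.81 WATERTIGHT

Per-triangle v0·(v1×v2)/6:
  t1: +10.6340
  t2: +1.3771
  t3: +8.3624
  t4: -2.3145
  t5: +2.6177
  t6: +2.3523
  t7: +0.6291
  t8: +2.3744
  t9: +1.1747
  t10: +0.9678
  t11: +6.6932
  t12: +8.1665
  t13: +1.0818
  t14: +8.1384
  t15: +12.0302
  t16: +1.2712
  t17: +1.2266
  t18: +1.4714
  t19: +7.5745
  t20: +4.3596
  t21: +3.4912
  t22: +0.9492
  t23: -0.9050
  t24: +9.5281
  t25: -0.2112
  t26: +1.4941
  t27: +3.6260
  t28: -3.5444
  t29: -0.4691
  t30: +0.6659
Σ = +94.8133 → |volume| = 94.81

Directed edges: 90 total, each appears once with its reverse present → watertight.


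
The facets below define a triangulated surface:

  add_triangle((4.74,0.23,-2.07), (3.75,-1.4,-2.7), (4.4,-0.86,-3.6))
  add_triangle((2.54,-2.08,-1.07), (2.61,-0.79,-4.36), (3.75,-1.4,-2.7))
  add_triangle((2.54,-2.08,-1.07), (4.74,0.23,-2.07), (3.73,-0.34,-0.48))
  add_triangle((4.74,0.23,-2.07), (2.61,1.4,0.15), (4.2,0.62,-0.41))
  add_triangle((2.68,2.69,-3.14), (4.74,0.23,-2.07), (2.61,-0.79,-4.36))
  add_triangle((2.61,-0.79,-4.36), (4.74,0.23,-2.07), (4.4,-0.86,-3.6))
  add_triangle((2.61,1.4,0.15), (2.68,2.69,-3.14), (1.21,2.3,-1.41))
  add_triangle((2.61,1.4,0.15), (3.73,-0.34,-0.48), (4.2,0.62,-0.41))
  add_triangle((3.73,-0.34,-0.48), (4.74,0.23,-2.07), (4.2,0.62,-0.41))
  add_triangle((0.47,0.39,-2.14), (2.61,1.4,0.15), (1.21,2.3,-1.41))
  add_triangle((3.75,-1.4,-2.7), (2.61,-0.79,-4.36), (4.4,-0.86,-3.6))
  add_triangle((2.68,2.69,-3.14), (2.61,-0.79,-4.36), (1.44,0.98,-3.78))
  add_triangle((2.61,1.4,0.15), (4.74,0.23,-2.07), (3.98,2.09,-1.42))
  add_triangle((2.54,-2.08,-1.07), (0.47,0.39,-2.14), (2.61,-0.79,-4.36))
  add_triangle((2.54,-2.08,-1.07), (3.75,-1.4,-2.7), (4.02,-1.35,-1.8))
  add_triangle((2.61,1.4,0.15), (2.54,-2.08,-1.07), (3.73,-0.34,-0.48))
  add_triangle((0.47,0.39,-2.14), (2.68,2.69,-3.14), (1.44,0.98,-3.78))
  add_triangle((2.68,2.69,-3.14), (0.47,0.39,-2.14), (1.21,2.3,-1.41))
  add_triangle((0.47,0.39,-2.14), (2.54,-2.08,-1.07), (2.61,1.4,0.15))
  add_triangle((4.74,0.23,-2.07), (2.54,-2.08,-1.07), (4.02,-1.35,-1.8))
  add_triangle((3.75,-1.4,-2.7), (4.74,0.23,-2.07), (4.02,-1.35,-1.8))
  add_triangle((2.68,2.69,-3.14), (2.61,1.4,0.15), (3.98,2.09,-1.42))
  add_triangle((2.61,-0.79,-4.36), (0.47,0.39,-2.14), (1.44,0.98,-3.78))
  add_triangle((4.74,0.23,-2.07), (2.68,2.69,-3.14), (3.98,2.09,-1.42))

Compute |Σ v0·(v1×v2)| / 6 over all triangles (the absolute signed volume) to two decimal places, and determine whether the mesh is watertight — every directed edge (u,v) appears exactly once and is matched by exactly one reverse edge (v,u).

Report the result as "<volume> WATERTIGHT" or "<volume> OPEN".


27.06 WATERTIGHT

Per-triangle v0·(v1×v2)/6:
  t1: +1.1967
  t2: +1.6673
  t3: +1.9836
  t4: +1.0086
  t5: +7.9387
  t6: +1.5155
  t7: +1.5596
  t8: +0.1700
  t9: +0.9639
  t10: -1.4675
  t11: +1.1637
  t12: +2.9168
  t13: +1.6128
  t14: +0.0381
  t15: +0.8456
  t16: -0.1984
  t17: +0.2539
  t18: +0.7703
  t19: -3.3180
  t20: +0.1252
  t21: +1.2412
  t22: +0.9625
  t23: +0.5162
  t24: +3.5949
Σ = +27.0615 → |volume| = 27.06

Directed edges: 72 total, each appears once with its reverse present → watertight.


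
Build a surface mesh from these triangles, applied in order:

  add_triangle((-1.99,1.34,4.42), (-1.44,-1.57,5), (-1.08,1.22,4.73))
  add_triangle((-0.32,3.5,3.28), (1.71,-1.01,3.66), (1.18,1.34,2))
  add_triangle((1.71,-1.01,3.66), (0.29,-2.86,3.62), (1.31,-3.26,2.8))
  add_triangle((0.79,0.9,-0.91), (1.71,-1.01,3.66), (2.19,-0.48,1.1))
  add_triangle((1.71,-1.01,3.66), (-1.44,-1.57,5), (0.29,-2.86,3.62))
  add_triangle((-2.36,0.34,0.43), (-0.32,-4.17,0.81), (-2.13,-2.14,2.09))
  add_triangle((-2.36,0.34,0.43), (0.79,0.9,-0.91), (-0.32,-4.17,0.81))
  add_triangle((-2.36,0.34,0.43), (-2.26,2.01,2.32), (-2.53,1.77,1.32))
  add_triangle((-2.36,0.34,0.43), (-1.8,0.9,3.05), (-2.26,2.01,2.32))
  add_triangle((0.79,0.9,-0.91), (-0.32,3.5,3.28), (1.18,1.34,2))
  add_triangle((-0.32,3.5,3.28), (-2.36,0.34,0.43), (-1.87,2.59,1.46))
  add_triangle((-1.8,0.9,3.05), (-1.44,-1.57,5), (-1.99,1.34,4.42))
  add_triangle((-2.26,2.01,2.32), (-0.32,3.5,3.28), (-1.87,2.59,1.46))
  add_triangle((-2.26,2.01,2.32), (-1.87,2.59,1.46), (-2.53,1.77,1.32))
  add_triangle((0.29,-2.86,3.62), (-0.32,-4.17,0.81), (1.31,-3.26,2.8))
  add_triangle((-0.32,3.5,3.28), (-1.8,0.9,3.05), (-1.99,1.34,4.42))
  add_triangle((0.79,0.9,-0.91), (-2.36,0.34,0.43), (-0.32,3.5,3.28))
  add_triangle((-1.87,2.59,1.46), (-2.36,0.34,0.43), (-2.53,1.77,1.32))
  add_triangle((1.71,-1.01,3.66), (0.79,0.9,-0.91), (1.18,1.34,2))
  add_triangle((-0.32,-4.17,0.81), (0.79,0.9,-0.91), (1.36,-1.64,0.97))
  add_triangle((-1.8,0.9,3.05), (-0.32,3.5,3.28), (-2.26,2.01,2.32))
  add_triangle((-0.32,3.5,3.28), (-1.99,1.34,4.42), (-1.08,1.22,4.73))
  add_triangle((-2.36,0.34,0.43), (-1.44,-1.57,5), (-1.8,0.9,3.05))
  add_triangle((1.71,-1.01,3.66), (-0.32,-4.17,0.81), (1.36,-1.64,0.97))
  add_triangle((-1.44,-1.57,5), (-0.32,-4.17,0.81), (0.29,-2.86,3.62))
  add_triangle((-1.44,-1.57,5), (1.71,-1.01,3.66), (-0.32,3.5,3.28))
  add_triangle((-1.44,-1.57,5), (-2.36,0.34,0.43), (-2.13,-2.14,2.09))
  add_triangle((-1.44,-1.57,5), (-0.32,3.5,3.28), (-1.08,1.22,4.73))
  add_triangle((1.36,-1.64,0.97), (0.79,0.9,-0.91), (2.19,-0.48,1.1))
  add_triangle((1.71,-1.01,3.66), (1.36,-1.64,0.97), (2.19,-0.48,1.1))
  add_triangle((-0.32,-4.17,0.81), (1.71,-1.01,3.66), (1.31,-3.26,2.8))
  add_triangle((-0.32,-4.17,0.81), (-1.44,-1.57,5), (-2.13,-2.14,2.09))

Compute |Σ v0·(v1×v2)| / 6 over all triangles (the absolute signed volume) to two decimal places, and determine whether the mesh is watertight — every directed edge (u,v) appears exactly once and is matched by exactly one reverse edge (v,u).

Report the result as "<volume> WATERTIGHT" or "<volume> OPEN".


Per-triangle v0·(v1×v2)/6:
  t1: +2.2581
  t2: +2.7978
  t3: +2.1282
  t4: +0.7942
  t5: +4.1241
  t6: +2.0989
  t7: +0.9706
  t8: +0.4858
  t9: +1.3226
  t10: +1.7109
  t11: -1.4201
  t12: +0.9850
  t13: +1.5871
  t14: +0.5290
  t15: +2.5556
  t16: +0.7668
  t17: +2.3254
  t18: +0.1653
  t19: +1.3052
  t20: +1.0856
  t21: +2.2352
  t22: +2.1196
  t23: +3.0969
  t24: +2.7677
  t25: +4.4727
  t26: +10.3617
  t27: +3.3698
  t28: +0.3427
  t29: +0.5277
  t30: +1.3055
  t31: -1.0641
  t32: +4.8790
Σ = +62.9907 → |volume| = 62.99

Directed edges: 96 total, each appears once with its reverse present → watertight.

62.99 WATERTIGHT
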